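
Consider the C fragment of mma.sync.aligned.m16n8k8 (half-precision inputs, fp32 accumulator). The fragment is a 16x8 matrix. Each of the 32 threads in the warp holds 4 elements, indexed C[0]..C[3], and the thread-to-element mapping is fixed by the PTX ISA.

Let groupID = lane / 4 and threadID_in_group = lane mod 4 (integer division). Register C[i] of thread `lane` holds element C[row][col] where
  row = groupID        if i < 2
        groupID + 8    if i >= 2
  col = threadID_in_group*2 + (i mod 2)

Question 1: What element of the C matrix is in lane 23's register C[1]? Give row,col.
lane 23: g=5 (23/4), t=3 (23%4)
i=1: r=5+0=5, c=3*2+1=7

5,7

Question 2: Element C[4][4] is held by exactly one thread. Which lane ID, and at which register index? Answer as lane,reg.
r: 4->gid=4,r8=0  c: 4->tid=2,i&1=0
L=4*4+2=18  i=0*2+0=0

18,0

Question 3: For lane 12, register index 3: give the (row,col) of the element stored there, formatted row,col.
11,1

12: grp=3,tig=0
[3] (3+8,0*2+1) = (11,1)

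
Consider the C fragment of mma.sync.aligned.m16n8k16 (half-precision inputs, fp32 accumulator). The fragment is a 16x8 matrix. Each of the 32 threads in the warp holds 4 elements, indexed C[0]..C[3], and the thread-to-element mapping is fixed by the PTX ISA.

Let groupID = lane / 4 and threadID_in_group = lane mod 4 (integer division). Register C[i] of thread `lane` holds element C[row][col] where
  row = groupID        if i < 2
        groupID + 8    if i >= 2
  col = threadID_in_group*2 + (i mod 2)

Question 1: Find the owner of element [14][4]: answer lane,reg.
26,2

r=14->g=6,rb=1  c=4->t=2,b0=0
L=6*4+2=26  i=1*2+0=2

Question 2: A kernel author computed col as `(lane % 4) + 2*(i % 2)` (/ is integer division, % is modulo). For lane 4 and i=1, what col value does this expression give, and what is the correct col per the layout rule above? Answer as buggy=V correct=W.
`(lane % 4) + 2*(i % 2)`[4,1]→2
lane 4: G=1 (4/4), T=0 (4%4)
i=1: r=1+0=1, c=0*2+1=1
col: 2 vs 1

buggy=2 correct=1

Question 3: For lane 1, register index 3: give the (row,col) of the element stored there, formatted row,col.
8,3

lane 1->1/4=0, 1 mod 4=1
i=3  r:0+8->8  c:2·1+1->3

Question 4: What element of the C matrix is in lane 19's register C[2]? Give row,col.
lane 19→19/4=4, 19 mod 4=3
i=2  r:4+8→12  c:2·3+0→6

12,6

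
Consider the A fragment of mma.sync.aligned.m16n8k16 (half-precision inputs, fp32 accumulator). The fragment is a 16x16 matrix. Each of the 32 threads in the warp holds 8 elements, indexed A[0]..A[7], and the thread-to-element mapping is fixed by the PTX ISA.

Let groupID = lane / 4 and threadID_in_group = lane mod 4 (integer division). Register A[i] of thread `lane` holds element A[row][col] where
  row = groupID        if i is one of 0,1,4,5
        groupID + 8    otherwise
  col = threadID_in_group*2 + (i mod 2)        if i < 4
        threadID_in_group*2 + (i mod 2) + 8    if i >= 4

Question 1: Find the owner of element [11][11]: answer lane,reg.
r=11->g=3,rb=1  c=11->cb=1,t=1,b0=1
L=3*4+1=13  i=1*4+1*2+1=7

13,7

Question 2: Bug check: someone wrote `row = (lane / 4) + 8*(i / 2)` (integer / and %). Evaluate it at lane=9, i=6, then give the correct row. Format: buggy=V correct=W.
`(lane / 4) + 8*(i / 2)`[9,6]⇒26
lane 9: gr=2 (9/4), th=1 (9%4)
i=6: r=2+8=10, c=1*2+0+8=10
row: 26 vs 10

buggy=26 correct=10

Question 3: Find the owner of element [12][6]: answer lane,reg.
19,2

r=12⇒gr=4,Rb=1  c=6⇒Cb=0,th=3,odd=0
L=4*4+3=19  i=0*4+1*2+0=2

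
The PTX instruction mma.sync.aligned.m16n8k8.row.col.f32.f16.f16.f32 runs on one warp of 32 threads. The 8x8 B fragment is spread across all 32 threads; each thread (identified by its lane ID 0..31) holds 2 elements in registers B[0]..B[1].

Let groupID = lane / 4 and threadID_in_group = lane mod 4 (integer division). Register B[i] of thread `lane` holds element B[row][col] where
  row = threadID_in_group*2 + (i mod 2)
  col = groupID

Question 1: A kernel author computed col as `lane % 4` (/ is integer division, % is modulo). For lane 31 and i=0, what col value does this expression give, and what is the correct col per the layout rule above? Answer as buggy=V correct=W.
buggy=3 correct=7

`lane % 4`[31,0]⇒3
lane 31: gr=7 (31/4), th=3 (31%4)
i=0: r=3*2+0=6, c=gr=7
col: 3 vs 7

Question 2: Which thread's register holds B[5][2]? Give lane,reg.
c=2->g=2  r=5->t=2,b0=1
L=2*4+2=10  i=1=1

10,1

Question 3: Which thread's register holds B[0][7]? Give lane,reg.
c=7⇒gr=7  r=0⇒th=0,odd=0
L=7*4+0=28  i=0=0

28,0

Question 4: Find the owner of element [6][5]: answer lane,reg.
c=5→G=5  r=6→T=3,p=0
L=5*4+3=23  i=0=0

23,0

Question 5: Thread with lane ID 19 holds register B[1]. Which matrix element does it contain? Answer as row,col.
19: gid=4,tid=3
[1] (3*2+1,4) = (7,4)

7,4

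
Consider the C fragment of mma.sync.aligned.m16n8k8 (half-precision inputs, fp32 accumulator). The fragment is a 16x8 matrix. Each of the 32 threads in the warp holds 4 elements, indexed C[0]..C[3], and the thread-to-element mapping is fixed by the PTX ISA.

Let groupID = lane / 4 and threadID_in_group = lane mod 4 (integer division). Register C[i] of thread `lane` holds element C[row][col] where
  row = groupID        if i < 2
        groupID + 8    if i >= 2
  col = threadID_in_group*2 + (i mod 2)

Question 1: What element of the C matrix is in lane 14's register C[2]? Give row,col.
lane 14=>14/4=3, 14 mod 4=2
i=2  r:3+8=>11  c:2·2+0=>4

11,4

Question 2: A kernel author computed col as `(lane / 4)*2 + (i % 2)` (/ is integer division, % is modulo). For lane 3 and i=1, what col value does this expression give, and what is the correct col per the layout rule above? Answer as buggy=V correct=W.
`(lane / 4)*2 + (i % 2)`[3,1]->1
3: gid=0,tid=3
[1] (0+0,3*2+1) = (0,7)
col: 1 vs 7

buggy=1 correct=7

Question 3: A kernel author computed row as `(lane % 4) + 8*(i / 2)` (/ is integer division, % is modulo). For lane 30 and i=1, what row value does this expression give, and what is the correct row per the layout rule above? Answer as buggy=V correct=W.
`(lane % 4) + 8*(i / 2)`[30,1]->2
30: g=7,t=2
[1] (7+0,2*2+1) = (7,5)
row: 2 vs 7

buggy=2 correct=7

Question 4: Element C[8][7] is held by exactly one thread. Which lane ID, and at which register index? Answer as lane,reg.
r: 8->gid=0,r8=1  c: 7->tid=3,i&1=1
L=0*4+3=3  i=1*2+1=3

3,3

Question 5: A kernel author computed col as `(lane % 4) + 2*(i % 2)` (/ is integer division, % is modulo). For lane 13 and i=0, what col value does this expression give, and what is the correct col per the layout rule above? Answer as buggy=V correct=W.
`(lane % 4) + 2*(i % 2)`[13,0]⇒1
lane 13: gr=3 (13/4), th=1 (13%4)
i=0: r=3+0=3, c=1*2+0=2
col: 1 vs 2

buggy=1 correct=2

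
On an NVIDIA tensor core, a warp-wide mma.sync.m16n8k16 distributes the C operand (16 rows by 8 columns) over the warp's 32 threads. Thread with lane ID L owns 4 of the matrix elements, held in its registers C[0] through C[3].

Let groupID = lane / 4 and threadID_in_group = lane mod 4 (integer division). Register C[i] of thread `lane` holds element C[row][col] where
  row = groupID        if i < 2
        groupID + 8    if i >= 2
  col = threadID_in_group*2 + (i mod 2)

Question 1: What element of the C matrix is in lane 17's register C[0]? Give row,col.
17: G=4,T=1
[0] (4+0,1*2+0) = (4,2)

4,2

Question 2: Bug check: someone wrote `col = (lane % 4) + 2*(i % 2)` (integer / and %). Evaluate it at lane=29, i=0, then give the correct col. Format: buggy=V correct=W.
`(lane % 4) + 2*(i % 2)`[29,0]=>1
29: grp=7,tig=1
[0] (7+0,1*2+0) = (7,2)
col: 1 vs 2

buggy=1 correct=2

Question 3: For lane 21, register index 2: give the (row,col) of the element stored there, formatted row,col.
lane 21: gid=5 (21/4), tid=1 (21%4)
i=2: r=5+8=13, c=1*2+0=2

13,2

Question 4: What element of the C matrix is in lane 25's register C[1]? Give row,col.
6,3

lane 25->25/4=6, 25 mod 4=1
i=1  r:6+0->6  c:2·1+1->3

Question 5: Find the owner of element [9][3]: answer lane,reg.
5,3

r: 9->gid=1,r8=1  c: 3->tid=1,i&1=1
L=1*4+1=5  i=1*2+1=3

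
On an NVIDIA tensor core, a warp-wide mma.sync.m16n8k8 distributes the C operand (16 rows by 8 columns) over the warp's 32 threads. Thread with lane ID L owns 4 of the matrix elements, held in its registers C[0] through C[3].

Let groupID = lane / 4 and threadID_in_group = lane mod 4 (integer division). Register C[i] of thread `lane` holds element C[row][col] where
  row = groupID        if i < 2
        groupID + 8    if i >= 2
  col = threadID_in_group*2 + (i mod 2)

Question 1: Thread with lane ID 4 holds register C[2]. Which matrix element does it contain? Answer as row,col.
lane 4: gid=1 (4/4), tid=0 (4%4)
i=2: r=1+8=9, c=0*2+0=0

9,0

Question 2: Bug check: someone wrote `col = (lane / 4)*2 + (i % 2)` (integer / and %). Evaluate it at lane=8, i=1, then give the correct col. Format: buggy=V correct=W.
buggy=5 correct=1

`(lane / 4)*2 + (i % 2)`[8,1]⇒5
L=8⇒gr=8>>2=2, th=8&3=0
[1]⇒row 2+0=2  col 0·2+1=1
col: 5 vs 1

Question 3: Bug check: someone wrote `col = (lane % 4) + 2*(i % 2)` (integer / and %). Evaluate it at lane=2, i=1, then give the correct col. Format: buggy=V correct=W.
buggy=4 correct=5

`(lane % 4) + 2*(i % 2)`[2,1]=>4
L=2=>grp=2>>2=0, tig=2&3=2
[1]=>row 0+0=0  col 2·2+1=5
col: 4 vs 5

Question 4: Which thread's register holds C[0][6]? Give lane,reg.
3,0

r:0=>grp=0,rB=0  c:6=>tig=3,lo=0
L=0*4+3=3  i=0*2+0=0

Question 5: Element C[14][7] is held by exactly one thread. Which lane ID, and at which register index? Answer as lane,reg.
r=14→G=6,rhi=1  c=7→T=3,p=1
L=6*4+3=27  i=1*2+1=3

27,3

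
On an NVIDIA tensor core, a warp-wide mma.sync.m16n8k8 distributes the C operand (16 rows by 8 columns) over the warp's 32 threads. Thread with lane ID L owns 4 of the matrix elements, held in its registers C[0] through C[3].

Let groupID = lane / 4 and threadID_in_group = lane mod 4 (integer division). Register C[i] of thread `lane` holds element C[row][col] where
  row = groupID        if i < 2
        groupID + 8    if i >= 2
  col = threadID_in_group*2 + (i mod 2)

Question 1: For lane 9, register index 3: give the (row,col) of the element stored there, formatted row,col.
10,3

L=9⇒gr=9>>2=2, th=9&3=1
[3]⇒row 2+8=10  col 1·2+1=3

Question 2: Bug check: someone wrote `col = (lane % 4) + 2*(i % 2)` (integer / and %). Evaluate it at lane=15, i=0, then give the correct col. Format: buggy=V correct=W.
buggy=3 correct=6

`(lane % 4) + 2*(i % 2)`[15,0]->3
lane 15: gid=3 (15/4), tid=3 (15%4)
i=0: r=3+0=3, c=3*2+0=6
col: 3 vs 6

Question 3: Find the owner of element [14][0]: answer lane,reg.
r=14->g=6,rb=1  c=0->t=0,b0=0
L=6*4+0=24  i=1*2+0=2

24,2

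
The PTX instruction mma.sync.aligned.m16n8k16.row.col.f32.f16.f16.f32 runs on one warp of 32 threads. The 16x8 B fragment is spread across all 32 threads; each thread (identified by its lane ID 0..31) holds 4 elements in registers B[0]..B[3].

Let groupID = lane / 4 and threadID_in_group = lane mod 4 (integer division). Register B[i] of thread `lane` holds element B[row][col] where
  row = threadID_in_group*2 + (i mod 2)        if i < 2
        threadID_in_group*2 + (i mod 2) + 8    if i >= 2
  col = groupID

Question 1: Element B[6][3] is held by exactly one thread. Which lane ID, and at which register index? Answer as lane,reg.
15,0

c=3->g=3  r=6->rb=0,t=3,b0=0
L=3*4+3=15  i=0*2+0=0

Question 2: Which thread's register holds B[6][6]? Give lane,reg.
c: 6->gid=6  r: 6->r8=0,tid=3,i&1=0
L=6*4+3=27  i=0*2+0=0

27,0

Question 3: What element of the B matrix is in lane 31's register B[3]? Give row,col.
15,7

lane 31: grp=7 (31/4), tig=3 (31%4)
i=3: r=3*2+1+8=15, c=grp=7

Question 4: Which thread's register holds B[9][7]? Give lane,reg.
c=7⇒gr=7  r=9⇒Rb=1,th=0,odd=1
L=7*4+0=28  i=1*2+1=3

28,3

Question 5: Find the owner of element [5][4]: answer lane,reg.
18,1

c=4⇒gr=4  r=5⇒Rb=0,th=2,odd=1
L=4*4+2=18  i=0*2+1=1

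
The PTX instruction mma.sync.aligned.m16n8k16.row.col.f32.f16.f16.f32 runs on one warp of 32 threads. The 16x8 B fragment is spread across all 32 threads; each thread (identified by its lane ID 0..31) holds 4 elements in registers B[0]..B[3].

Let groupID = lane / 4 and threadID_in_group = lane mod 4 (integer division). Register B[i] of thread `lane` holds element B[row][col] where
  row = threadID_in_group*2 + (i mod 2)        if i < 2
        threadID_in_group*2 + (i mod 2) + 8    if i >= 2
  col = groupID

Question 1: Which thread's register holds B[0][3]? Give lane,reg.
c=3→G=3  r=0→rhi=0,T=0,p=0
L=3*4+0=12  i=0*2+0=0

12,0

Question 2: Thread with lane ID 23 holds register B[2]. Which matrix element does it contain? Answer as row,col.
14,5

lane 23=>23/4=5, 23 mod 4=3
i=2  r:2·3+0+8=>14  c:5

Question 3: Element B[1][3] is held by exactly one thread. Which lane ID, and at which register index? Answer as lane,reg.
c=3→G=3  r=1→rhi=0,T=0,p=1
L=3*4+0=12  i=0*2+1=1

12,1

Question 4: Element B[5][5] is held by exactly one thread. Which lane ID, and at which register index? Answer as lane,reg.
22,1

c=5⇒gr=5  r=5⇒Rb=0,th=2,odd=1
L=5*4+2=22  i=0*2+1=1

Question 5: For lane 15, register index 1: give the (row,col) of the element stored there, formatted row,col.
L=15->gid=15>>2=3, tid=15&3=3
[1]->row 3·2+1+0=7  col gid=3

7,3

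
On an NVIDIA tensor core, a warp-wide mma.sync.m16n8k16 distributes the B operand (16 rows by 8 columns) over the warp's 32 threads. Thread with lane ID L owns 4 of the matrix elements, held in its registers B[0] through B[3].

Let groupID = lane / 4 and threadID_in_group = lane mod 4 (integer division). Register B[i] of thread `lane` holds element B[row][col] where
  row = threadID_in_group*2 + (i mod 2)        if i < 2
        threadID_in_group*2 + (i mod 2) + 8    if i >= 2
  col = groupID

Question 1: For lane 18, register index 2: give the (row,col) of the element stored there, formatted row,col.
lane 18: gid=4 (18/4), tid=2 (18%4)
i=2: r=2*2+0+8=12, c=gid=4

12,4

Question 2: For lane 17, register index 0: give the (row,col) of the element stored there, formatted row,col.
2,4

L=17→G=17>>2=4, T=17&3=1
[0]→row 1·2+0+0=2  col G=4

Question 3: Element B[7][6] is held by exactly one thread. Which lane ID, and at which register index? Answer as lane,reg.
27,1

c=6->g=6  r=7->rb=0,t=3,b0=1
L=6*4+3=27  i=0*2+1=1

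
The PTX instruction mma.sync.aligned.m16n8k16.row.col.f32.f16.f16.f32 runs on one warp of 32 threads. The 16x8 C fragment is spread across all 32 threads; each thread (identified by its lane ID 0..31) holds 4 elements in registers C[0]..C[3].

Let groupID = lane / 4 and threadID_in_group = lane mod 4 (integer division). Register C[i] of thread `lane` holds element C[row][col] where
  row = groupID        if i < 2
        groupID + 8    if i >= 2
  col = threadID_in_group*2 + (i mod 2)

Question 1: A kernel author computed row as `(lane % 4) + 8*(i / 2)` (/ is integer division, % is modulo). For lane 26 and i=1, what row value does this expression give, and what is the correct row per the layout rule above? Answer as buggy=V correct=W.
`(lane % 4) + 8*(i / 2)`[26,1]->2
lane 26: g=6 (26/4), t=2 (26%4)
i=1: r=6+0=6, c=2*2+1=5
row: 2 vs 6

buggy=2 correct=6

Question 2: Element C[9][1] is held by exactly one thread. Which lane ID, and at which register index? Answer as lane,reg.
4,3

r:9=>grp=1,rB=1  c:1=>tig=0,lo=1
L=1*4+0=4  i=1*2+1=3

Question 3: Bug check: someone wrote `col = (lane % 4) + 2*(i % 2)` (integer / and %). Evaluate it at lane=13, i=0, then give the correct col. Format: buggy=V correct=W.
`(lane % 4) + 2*(i % 2)`[13,0]=>1
lane 13: grp=3 (13/4), tig=1 (13%4)
i=0: r=3+0=3, c=1*2+0=2
col: 1 vs 2

buggy=1 correct=2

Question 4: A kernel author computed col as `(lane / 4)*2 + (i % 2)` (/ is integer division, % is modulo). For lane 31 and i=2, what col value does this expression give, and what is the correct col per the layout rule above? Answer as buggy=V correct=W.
buggy=14 correct=6

`(lane / 4)*2 + (i % 2)`[31,2]→14
L=31→G=31>>2=7, T=31&3=3
[2]→row 7+8=15  col 3·2+0=6
col: 14 vs 6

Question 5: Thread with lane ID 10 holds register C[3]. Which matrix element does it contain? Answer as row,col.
lane 10=>10/4=2, 10 mod 4=2
i=3  r:2+8=>10  c:2·2+1=>5

10,5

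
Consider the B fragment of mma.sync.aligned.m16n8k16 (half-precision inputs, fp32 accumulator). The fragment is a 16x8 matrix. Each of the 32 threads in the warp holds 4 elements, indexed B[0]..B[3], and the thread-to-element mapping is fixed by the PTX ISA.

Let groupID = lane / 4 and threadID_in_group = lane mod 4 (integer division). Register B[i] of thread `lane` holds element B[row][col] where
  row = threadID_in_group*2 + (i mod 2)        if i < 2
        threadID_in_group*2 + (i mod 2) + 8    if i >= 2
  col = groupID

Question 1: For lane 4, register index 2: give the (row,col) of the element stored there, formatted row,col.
8,1

lane 4: g=1 (4/4), t=0 (4%4)
i=2: r=0*2+0+8=8, c=g=1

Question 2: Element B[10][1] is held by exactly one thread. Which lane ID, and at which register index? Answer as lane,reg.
c=1->g=1  r=10->rb=1,t=1,b0=0
L=1*4+1=5  i=1*2+0=2

5,2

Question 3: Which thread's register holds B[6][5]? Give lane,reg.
c=5⇒gr=5  r=6⇒Rb=0,th=3,odd=0
L=5*4+3=23  i=0*2+0=0

23,0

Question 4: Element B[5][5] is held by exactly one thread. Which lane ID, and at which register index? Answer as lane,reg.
22,1

c=5⇒gr=5  r=5⇒Rb=0,th=2,odd=1
L=5*4+2=22  i=0*2+1=1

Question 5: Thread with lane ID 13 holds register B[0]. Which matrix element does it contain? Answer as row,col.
2,3

lane 13->13/4=3, 13 mod 4=1
i=0  r:2·1+0+0->2  c:3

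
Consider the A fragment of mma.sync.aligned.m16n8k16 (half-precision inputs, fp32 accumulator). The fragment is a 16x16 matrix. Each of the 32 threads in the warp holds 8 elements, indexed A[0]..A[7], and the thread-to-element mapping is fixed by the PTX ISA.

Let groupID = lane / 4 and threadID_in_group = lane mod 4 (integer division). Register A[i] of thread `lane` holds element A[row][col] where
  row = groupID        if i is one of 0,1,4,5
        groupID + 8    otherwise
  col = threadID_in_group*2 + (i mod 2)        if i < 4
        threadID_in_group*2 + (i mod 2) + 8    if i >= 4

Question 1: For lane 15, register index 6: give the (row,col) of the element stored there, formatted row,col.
11,14

15: gr=3,th=3
[6] (3+8,3*2+0+8) = (11,14)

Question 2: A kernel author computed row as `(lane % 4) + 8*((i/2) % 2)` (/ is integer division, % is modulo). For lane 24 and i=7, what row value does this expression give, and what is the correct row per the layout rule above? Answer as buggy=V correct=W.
buggy=8 correct=14

`(lane % 4) + 8*((i/2) % 2)`[24,7]→8
24: G=6,T=0
[7] (6+8,0*2+1+8) = (14,9)
row: 8 vs 14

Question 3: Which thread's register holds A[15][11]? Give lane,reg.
29,7

r:15=>grp=7,rB=1  c:11=>cB=1,tig=1,lo=1
L=7*4+1=29  i=1*4+1*2+1=7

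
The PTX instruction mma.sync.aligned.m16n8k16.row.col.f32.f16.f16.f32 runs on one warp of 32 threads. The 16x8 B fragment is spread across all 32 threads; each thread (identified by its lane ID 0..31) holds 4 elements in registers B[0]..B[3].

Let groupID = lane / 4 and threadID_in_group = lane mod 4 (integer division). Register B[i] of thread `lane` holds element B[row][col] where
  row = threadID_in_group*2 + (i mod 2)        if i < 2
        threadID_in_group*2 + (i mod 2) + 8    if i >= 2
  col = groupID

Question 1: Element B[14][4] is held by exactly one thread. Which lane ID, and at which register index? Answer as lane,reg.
c=4⇒gr=4  r=14⇒Rb=1,th=3,odd=0
L=4*4+3=19  i=1*2+0=2

19,2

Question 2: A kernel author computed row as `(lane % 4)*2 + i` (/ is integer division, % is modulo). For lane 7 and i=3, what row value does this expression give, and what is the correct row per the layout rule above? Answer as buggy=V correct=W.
buggy=9 correct=15

`(lane % 4)*2 + i`[7,3]->9
lane 7: g=1 (7/4), t=3 (7%4)
i=3: r=3*2+1+8=15, c=g=1
row: 9 vs 15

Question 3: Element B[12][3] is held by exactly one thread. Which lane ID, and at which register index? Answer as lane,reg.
14,2

c=3→G=3  r=12→rhi=1,T=2,p=0
L=3*4+2=14  i=1*2+0=2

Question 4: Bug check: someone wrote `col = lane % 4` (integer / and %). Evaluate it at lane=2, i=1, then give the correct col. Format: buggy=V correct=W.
`lane % 4`[2,1]->2
L=2->gid=2>>2=0, tid=2&3=2
[1]->row 2·2+1+0=5  col gid=0
col: 2 vs 0

buggy=2 correct=0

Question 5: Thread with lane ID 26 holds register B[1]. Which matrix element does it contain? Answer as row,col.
5,6

lane 26→26/4=6, 26 mod 4=2
i=1  r:2·2+1+0→5  c:6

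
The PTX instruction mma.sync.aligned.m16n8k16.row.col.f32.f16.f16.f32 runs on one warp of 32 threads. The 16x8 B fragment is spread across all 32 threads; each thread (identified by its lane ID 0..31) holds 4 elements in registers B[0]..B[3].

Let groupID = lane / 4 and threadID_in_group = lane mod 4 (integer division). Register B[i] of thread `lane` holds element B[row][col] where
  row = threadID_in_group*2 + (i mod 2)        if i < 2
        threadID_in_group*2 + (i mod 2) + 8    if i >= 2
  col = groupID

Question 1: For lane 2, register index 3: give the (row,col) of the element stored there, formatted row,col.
13,0

lane 2=>2/4=0, 2 mod 4=2
i=3  r:2·2+1+8=>13  c:0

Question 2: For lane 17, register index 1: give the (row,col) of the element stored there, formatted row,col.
3,4

L=17->gid=17>>2=4, tid=17&3=1
[1]->row 1·2+1+0=3  col gid=4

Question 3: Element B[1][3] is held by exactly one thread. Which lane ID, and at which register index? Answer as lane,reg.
c: 3->gid=3  r: 1->r8=0,tid=0,i&1=1
L=3*4+0=12  i=0*2+1=1

12,1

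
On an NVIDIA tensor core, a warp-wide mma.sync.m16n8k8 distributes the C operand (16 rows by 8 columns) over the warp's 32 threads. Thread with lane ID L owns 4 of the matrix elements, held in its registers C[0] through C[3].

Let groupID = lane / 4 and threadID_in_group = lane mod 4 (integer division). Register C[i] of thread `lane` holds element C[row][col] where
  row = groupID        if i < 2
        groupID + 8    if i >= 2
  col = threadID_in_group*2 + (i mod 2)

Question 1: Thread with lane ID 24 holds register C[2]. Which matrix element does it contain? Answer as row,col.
14,0

lane 24: g=6 (24/4), t=0 (24%4)
i=2: r=6+8=14, c=0*2+0=0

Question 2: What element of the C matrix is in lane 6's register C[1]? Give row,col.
1,5

lane 6: g=1 (6/4), t=2 (6%4)
i=1: r=1+0=1, c=2*2+1=5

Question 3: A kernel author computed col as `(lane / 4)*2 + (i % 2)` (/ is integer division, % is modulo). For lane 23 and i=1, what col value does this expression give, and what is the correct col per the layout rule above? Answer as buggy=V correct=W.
buggy=11 correct=7

`(lane / 4)*2 + (i % 2)`[23,1]⇒11
lane 23⇒23/4=5, 23 mod 4=3
i=1  r:5+0⇒5  c:2·3+1⇒7
col: 11 vs 7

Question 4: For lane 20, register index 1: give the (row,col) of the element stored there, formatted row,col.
L=20⇒gr=20>>2=5, th=20&3=0
[1]⇒row 5+0=5  col 0·2+1=1

5,1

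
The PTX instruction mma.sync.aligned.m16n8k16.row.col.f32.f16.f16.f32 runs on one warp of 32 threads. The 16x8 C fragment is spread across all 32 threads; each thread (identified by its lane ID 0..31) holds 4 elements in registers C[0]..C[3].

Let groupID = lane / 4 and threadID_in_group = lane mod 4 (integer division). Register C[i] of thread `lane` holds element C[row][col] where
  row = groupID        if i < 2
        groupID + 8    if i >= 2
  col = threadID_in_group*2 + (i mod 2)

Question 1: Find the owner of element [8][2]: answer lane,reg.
1,2

r:8=>grp=0,rB=1  c:2=>tig=1,lo=0
L=0*4+1=1  i=1*2+0=2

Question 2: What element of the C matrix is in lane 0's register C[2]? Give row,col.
L=0->gid=0>>2=0, tid=0&3=0
[2]->row 0+8=8  col 0·2+0=0

8,0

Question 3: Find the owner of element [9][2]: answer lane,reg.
5,2

r=9⇒gr=1,Rb=1  c=2⇒th=1,odd=0
L=1*4+1=5  i=1*2+0=2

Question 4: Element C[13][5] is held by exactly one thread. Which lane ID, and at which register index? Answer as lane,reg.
22,3

r=13->g=5,rb=1  c=5->t=2,b0=1
L=5*4+2=22  i=1*2+1=3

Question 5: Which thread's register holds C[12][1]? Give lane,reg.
16,3

r=12⇒gr=4,Rb=1  c=1⇒th=0,odd=1
L=4*4+0=16  i=1*2+1=3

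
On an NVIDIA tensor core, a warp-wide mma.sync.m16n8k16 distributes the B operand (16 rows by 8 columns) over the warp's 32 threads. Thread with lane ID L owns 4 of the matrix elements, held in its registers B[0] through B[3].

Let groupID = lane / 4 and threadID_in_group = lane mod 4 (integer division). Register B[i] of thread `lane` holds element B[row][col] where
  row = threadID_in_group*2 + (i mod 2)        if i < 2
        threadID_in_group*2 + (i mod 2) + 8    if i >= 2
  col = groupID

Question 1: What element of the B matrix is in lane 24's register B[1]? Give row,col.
1,6

lane 24: G=6 (24/4), T=0 (24%4)
i=1: r=0*2+1+0=1, c=G=6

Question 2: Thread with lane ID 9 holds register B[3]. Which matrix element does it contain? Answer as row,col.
lane 9->9/4=2, 9 mod 4=1
i=3  r:2·1+1+8->11  c:2

11,2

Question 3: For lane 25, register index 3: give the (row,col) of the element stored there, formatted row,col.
lane 25: grp=6 (25/4), tig=1 (25%4)
i=3: r=1*2+1+8=11, c=grp=6

11,6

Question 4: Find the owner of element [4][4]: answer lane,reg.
18,0

c: 4->gid=4  r: 4->r8=0,tid=2,i&1=0
L=4*4+2=18  i=0*2+0=0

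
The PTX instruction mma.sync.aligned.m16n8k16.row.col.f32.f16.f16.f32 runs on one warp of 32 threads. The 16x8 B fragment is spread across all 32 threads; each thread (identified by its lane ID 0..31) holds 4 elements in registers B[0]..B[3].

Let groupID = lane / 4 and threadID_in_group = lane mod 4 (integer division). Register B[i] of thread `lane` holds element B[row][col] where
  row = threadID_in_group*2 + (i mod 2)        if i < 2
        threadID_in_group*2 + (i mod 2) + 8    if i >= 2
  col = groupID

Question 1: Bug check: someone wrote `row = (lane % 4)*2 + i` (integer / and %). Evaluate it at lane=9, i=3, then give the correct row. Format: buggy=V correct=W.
buggy=5 correct=11

`(lane % 4)*2 + i`[9,3]→5
lane 9→9/4=2, 9 mod 4=1
i=3  r:2·1+1+8→11  c:2
row: 5 vs 11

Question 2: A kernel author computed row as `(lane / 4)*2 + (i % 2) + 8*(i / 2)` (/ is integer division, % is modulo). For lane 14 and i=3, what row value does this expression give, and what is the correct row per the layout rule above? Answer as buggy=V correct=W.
buggy=15 correct=13

`(lane / 4)*2 + (i % 2) + 8*(i / 2)`[14,3]⇒15
lane 14: gr=3 (14/4), th=2 (14%4)
i=3: r=2*2+1+8=13, c=gr=3
row: 15 vs 13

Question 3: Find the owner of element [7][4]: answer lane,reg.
19,1

c=4→G=4  r=7→rhi=0,T=3,p=1
L=4*4+3=19  i=0*2+1=1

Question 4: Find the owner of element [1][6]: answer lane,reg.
c:6=>grp=6  r:1=>rB=0,tig=0,lo=1
L=6*4+0=24  i=0*2+1=1

24,1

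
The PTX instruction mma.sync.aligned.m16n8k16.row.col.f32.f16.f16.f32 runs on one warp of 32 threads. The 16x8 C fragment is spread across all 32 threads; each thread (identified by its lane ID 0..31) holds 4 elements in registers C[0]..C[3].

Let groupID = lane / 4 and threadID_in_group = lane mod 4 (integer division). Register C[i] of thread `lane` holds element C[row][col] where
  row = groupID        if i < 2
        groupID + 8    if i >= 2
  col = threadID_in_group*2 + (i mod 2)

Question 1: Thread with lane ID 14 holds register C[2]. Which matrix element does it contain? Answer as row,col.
lane 14→14/4=3, 14 mod 4=2
i=2  r:3+8→11  c:2·2+0→4

11,4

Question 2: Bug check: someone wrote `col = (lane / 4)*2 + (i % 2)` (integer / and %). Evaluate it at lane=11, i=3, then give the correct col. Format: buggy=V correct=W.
buggy=5 correct=7

`(lane / 4)*2 + (i % 2)`[11,3]=>5
L=11=>grp=11>>2=2, tig=11&3=3
[3]=>row 2+8=10  col 3·2+1=7
col: 5 vs 7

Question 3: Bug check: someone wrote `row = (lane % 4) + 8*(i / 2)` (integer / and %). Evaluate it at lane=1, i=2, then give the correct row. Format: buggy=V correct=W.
buggy=9 correct=8

`(lane % 4) + 8*(i / 2)`[1,2]=>9
lane 1: grp=0 (1/4), tig=1 (1%4)
i=2: r=0+8=8, c=1*2+0=2
row: 9 vs 8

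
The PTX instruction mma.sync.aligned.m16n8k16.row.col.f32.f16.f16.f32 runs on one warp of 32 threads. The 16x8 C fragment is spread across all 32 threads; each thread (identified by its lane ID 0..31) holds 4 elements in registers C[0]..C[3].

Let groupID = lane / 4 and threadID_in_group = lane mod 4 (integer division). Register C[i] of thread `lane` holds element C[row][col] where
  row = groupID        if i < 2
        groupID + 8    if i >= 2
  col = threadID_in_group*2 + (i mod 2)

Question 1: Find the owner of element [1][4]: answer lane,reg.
r=1->g=1,rb=0  c=4->t=2,b0=0
L=1*4+2=6  i=0*2+0=0

6,0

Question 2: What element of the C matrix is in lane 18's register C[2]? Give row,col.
lane 18: gid=4 (18/4), tid=2 (18%4)
i=2: r=4+8=12, c=2*2+0=4

12,4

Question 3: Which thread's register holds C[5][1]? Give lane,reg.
20,1

r=5→G=5,rhi=0  c=1→T=0,p=1
L=5*4+0=20  i=0*2+1=1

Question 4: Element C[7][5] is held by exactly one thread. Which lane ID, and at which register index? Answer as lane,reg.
30,1

r:7=>grp=7,rB=0  c:5=>tig=2,lo=1
L=7*4+2=30  i=0*2+1=1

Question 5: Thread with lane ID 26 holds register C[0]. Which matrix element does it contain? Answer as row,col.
6,4

26: gr=6,th=2
[0] (6+0,2*2+0) = (6,4)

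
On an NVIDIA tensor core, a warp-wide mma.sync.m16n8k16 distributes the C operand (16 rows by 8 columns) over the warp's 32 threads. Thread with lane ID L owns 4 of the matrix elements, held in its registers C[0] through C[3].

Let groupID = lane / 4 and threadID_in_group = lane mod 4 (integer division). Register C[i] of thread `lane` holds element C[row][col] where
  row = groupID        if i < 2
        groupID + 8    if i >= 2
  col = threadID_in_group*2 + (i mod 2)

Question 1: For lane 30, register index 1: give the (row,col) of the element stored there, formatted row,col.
30: g=7,t=2
[1] (7+0,2*2+1) = (7,5)

7,5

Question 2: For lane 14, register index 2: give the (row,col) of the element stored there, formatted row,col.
L=14->g=14>>2=3, t=14&3=2
[2]->row 3+8=11  col 2·2+0=4

11,4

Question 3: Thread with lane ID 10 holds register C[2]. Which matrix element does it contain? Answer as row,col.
10,4

L=10→G=10>>2=2, T=10&3=2
[2]→row 2+8=10  col 2·2+0=4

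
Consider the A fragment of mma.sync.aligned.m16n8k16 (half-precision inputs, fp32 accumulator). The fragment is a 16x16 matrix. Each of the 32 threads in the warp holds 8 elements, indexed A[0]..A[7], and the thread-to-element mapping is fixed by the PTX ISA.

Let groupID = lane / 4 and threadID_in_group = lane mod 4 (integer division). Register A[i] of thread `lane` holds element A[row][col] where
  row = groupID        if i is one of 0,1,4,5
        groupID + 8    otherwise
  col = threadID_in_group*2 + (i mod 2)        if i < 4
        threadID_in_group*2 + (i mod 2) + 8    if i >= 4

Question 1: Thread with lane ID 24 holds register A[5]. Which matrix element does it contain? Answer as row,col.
lane 24⇒24/4=6, 24 mod 4=0
i=5  r:6+0⇒6  c:2·0+1+8⇒9

6,9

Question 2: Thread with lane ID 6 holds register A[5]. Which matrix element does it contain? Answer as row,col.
L=6=>grp=6>>2=1, tig=6&3=2
[5]=>row 1+0=1  col 2·2+1+8=13

1,13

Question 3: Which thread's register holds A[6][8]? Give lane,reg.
24,4

r:6=>grp=6,rB=0  c:8=>cB=1,tig=0,lo=0
L=6*4+0=24  i=1*4+0*2+0=4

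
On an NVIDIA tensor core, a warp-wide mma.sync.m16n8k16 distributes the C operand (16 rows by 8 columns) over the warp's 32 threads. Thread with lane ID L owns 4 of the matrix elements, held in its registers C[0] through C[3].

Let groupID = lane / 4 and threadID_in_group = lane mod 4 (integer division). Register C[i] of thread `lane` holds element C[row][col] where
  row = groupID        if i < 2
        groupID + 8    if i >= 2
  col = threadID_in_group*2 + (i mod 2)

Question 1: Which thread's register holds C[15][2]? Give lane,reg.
29,2

r: 15->gid=7,r8=1  c: 2->tid=1,i&1=0
L=7*4+1=29  i=1*2+0=2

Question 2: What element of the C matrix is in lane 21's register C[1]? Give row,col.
lane 21: grp=5 (21/4), tig=1 (21%4)
i=1: r=5+0=5, c=1*2+1=3

5,3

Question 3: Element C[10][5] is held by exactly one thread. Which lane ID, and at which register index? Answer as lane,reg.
10,3

r=10⇒gr=2,Rb=1  c=5⇒th=2,odd=1
L=2*4+2=10  i=1*2+1=3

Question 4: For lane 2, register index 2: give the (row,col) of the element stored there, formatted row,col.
2: grp=0,tig=2
[2] (0+8,2*2+0) = (8,4)

8,4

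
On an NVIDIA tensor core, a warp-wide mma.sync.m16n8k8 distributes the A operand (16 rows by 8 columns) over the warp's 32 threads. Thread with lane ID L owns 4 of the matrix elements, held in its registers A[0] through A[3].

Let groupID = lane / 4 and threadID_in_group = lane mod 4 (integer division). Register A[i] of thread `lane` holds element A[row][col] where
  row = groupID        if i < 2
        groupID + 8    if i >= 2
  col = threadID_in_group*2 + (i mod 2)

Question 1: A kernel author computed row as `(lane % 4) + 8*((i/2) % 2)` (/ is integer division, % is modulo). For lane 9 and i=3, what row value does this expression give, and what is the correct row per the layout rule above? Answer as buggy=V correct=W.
`(lane % 4) + 8*((i/2) % 2)`[9,3]→9
9: G=2,T=1
[3] (2+8,1*2+1) = (10,3)
row: 9 vs 10

buggy=9 correct=10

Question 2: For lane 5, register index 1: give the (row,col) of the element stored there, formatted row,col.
lane 5: g=1 (5/4), t=1 (5%4)
i=1: r=1+0=1, c=1*2+1=3

1,3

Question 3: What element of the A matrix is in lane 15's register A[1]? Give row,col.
15: gr=3,th=3
[1] (3+0,3*2+1) = (3,7)

3,7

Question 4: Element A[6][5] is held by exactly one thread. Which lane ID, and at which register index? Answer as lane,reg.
r:6=>grp=6,rB=0  c:5=>tig=2,lo=1
L=6*4+2=26  i=0*2+1=1

26,1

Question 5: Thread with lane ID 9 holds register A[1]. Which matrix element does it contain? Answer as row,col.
2,3

lane 9->9/4=2, 9 mod 4=1
i=1  r:2+0->2  c:2·1+1->3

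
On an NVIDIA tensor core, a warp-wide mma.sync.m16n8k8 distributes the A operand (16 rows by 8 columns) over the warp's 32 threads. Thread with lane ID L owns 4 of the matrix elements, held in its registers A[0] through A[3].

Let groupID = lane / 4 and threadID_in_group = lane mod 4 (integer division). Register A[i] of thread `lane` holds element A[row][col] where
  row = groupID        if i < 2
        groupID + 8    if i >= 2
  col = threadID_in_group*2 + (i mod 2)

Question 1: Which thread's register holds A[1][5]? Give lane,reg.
r=1→G=1,rhi=0  c=5→T=2,p=1
L=1*4+2=6  i=0*2+1=1

6,1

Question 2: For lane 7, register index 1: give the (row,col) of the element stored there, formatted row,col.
1,7

7: gr=1,th=3
[1] (1+0,3*2+1) = (1,7)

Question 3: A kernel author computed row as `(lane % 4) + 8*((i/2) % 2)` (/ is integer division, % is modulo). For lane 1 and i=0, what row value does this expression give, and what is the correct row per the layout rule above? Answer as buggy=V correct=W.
`(lane % 4) + 8*((i/2) % 2)`[1,0]=>1
L=1=>grp=1>>2=0, tig=1&3=1
[0]=>row 0+0=0  col 1·2+0=2
row: 1 vs 0

buggy=1 correct=0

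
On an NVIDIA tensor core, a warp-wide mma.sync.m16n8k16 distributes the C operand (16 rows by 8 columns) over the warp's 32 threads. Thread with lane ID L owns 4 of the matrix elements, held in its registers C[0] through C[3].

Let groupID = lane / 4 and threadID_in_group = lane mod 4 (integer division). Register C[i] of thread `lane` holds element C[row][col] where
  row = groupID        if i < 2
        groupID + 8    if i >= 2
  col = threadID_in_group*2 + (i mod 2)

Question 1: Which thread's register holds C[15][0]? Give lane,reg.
r=15->g=7,rb=1  c=0->t=0,b0=0
L=7*4+0=28  i=1*2+0=2

28,2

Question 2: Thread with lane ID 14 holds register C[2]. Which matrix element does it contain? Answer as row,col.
11,4

14: G=3,T=2
[2] (3+8,2*2+0) = (11,4)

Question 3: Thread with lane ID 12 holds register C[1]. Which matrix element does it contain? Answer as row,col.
3,1

lane 12⇒12/4=3, 12 mod 4=0
i=1  r:3+0⇒3  c:2·0+1⇒1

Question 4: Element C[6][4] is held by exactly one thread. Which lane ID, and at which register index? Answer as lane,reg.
r=6⇒gr=6,Rb=0  c=4⇒th=2,odd=0
L=6*4+2=26  i=0*2+0=0

26,0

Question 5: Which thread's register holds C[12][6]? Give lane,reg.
r:12=>grp=4,rB=1  c:6=>tig=3,lo=0
L=4*4+3=19  i=1*2+0=2

19,2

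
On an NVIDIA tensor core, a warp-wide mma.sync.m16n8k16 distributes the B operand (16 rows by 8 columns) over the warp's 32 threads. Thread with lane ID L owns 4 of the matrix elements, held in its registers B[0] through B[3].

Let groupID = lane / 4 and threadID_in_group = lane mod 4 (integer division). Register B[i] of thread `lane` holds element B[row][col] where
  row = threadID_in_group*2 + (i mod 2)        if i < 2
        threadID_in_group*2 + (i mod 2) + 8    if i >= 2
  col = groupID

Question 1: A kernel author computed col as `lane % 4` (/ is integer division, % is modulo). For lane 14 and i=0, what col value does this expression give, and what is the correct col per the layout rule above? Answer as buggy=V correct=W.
buggy=2 correct=3

`lane % 4`[14,0]→2
lane 14: G=3 (14/4), T=2 (14%4)
i=0: r=2*2+0+0=4, c=G=3
col: 2 vs 3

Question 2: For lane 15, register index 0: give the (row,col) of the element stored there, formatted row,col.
lane 15→15/4=3, 15 mod 4=3
i=0  r:2·3+0+0→6  c:3

6,3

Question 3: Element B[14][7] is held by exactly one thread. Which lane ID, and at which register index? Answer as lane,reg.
c=7⇒gr=7  r=14⇒Rb=1,th=3,odd=0
L=7*4+3=31  i=1*2+0=2

31,2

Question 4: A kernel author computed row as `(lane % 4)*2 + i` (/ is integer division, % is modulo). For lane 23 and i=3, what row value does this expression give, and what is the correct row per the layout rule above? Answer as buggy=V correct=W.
`(lane % 4)*2 + i`[23,3]→9
lane 23→23/4=5, 23 mod 4=3
i=3  r:2·3+1+8→15  c:5
row: 9 vs 15

buggy=9 correct=15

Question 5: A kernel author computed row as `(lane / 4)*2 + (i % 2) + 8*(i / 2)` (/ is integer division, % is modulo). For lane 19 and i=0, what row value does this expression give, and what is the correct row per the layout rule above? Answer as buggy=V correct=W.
`(lane / 4)*2 + (i % 2) + 8*(i / 2)`[19,0]⇒8
L=19⇒gr=19>>2=4, th=19&3=3
[0]⇒row 3·2+0+0=6  col gr=4
row: 8 vs 6

buggy=8 correct=6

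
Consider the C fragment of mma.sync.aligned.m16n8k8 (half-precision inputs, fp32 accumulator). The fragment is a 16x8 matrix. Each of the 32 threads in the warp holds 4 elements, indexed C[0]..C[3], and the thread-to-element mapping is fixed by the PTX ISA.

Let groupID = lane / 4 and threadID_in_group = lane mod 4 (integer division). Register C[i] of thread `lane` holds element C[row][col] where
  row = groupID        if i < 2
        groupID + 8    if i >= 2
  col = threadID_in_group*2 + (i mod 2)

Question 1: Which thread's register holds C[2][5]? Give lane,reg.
10,1

r=2⇒gr=2,Rb=0  c=5⇒th=2,odd=1
L=2*4+2=10  i=0*2+1=1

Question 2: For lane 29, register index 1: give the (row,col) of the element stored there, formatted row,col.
7,3

L=29→G=29>>2=7, T=29&3=1
[1]→row 7+0=7  col 1·2+1=3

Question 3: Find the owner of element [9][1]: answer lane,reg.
r=9->g=1,rb=1  c=1->t=0,b0=1
L=1*4+0=4  i=1*2+1=3

4,3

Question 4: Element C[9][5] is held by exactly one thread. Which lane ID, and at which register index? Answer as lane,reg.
r: 9->gid=1,r8=1  c: 5->tid=2,i&1=1
L=1*4+2=6  i=1*2+1=3

6,3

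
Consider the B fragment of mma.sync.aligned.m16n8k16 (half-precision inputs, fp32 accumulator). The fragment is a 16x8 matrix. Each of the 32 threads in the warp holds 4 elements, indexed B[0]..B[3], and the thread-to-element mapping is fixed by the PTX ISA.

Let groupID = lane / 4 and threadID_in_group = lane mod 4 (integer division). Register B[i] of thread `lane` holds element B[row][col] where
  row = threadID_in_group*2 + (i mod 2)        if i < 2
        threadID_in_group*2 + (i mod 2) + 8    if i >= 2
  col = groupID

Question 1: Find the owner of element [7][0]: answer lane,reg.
c=0->g=0  r=7->rb=0,t=3,b0=1
L=0*4+3=3  i=0*2+1=1

3,1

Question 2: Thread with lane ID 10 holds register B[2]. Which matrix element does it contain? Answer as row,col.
10: g=2,t=2
[2] (2*2+0+8,2) = (12,2)

12,2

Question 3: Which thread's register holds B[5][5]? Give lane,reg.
22,1

c=5⇒gr=5  r=5⇒Rb=0,th=2,odd=1
L=5*4+2=22  i=0*2+1=1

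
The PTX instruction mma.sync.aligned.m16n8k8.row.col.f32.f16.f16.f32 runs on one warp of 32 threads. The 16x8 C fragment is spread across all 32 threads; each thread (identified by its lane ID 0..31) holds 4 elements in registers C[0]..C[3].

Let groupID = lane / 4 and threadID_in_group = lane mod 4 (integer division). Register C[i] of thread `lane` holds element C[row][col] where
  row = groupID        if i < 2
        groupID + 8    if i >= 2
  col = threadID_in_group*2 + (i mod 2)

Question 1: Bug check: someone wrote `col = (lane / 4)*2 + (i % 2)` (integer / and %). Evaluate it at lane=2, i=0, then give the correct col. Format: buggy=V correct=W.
`(lane / 4)*2 + (i % 2)`[2,0]⇒0
2: gr=0,th=2
[0] (0+0,2*2+0) = (0,4)
col: 0 vs 4

buggy=0 correct=4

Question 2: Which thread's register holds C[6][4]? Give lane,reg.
26,0

r:6=>grp=6,rB=0  c:4=>tig=2,lo=0
L=6*4+2=26  i=0*2+0=0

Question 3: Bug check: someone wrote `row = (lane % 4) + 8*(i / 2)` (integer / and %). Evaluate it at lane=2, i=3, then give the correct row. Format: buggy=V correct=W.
buggy=10 correct=8

`(lane % 4) + 8*(i / 2)`[2,3]→10
L=2→G=2>>2=0, T=2&3=2
[3]→row 0+8=8  col 2·2+1=5
row: 10 vs 8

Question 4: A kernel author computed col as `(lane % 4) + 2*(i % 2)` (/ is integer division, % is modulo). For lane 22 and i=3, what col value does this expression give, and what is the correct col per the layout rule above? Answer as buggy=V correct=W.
buggy=4 correct=5

`(lane % 4) + 2*(i % 2)`[22,3]->4
lane 22->22/4=5, 22 mod 4=2
i=3  r:5+8->13  c:2·2+1->5
col: 4 vs 5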